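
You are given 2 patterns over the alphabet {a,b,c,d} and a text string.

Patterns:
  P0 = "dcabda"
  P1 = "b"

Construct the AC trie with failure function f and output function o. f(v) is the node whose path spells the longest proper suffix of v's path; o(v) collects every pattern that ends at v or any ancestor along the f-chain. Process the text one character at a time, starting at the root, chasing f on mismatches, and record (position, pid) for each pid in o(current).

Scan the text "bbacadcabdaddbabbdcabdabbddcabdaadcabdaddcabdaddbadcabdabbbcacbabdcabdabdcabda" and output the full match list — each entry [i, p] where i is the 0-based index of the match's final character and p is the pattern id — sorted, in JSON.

Build:
Trie (insert patterns):
  0='ε' goto b→7 d→1
  1='d' goto c→2
  2='dc' goto a→3
  3='dca' goto b→4
  4='dcab' goto d→5
  5='dcabd' goto a→6
  6='dcabda' goto ·  ←P0
  7='b' goto ·  ←P1

Failure links (BFS by depth):
  n1('d'): parent n0 fail=0; on 'd' 0 → fail=0;  out ∅∪∅=∅
  n7('b'): parent n0 fail=0; on 'b' 0 → fail=0;  out {1}∪∅={1}
  n2('dc'): parent n1 fail=0; on 'c' 0 → fail=0;  out ∅∪∅=∅
  n3('dca'): parent n2 fail=0; on 'a' 0 → fail=0;  out ∅∪∅=∅
  n4('dcab'): parent n3 fail=0; on 'b' 0 → fail=7;  out ∅∪{1}={1}
  n5('dcabd'): parent n4 fail=7; on 'd' 7→0 → fail=1;  out ∅∪∅=∅
  n6('dcabda'): parent n5 fail=1; on 'a' 1→0 → fail=0;  out {0}∪∅={0}

Run:
i=0 'b': node 0→7  → match P1@[0:0]
i=1 'b': node 7→7 ·f  → match P1@[1:1]
i=2 'a': node 7→0 ·f
i=3 'c': node 0→0
i=4 'a': node 0→0
i=5 'd': node 0→1
i=6 'c': node 1→2
i=7 'a': node 2→3
i=8 'b': node 3→4  → match P1@[8:8]
i=9 'd': node 4→5
i=10 'a': node 5→6  → match P0@[5:10]
i=11 'd': node 6→1 ·f
i=12 'd': node 1→1 ·f
i=13 'b': node 1→7 ·f  → match P1@[13:13]
i=14 'a': node 7→0 ·f
i=15 'b': node 0→7  → match P1@[15:15]
i=16 'b': node 7→7 ·f  → match P1@[16:16]
i=17 'd': node 7→1 ·f
i=18 'c': node 1→2
i=19 'a': node 2→3
i=20 'b': node 3→4  → match P1@[20:20]
i=21 'd': node 4→5
i=22 'a': node 5→6  → match P0@[17:22]
i=23 'b': node 6→7 ·f  → match P1@[23:23]
i=24 'b': node 7→7 ·f  → match P1@[24:24]
i=25 'd': node 7→1 ·f
i=26 'd': node 1→1 ·f
i=27 'c': node 1→2
i=28 'a': node 2→3
i=29 'b': node 3→4  → match P1@[29:29]
i=30 'd': node 4→5
i=31 'a': node 5→6  → match P0@[26:31]
i=32 'a': node 6→0 ·f
i=33 'd': node 0→1
i=34 'c': node 1→2
i=35 'a': node 2→3
i=36 'b': node 3→4  → match P1@[36:36]
i=37 'd': node 4→5
i=38 'a': node 5→6  → match P0@[33:38]
i=39 'd': node 6→1 ·f
i=40 'd': node 1→1 ·f
i=41 'c': node 1→2
i=42 'a': node 2→3
i=43 'b': node 3→4  → match P1@[43:43]
i=44 'd': node 4→5
i=45 'a': node 5→6  → match P0@[40:45]
i=46 'd': node 6→1 ·f
i=47 'd': node 1→1 ·f
i=48 'b': node 1→7 ·f  → match P1@[48:48]
i=49 'a': node 7→0 ·f
i=50 'd': node 0→1
i=51 'c': node 1→2
i=52 'a': node 2→3
i=53 'b': node 3→4  → match P1@[53:53]
i=54 'd': node 4→5
i=55 'a': node 5→6  → match P0@[50:55]
i=56 'b': node 6→7 ·f  → match P1@[56:56]
i=57 'b': node 7→7 ·f  → match P1@[57:57]
i=58 'b': node 7→7 ·f  → match P1@[58:58]
i=59 'c': node 7→0 ·f
i=60 'a': node 0→0
i=61 'c': node 0→0
i=62 'b': node 0→7  → match P1@[62:62]
i=63 'a': node 7→0 ·f
i=64 'b': node 0→7  → match P1@[64:64]
i=65 'd': node 7→1 ·f
i=66 'c': node 1→2
i=67 'a': node 2→3
i=68 'b': node 3→4  → match P1@[68:68]
i=69 'd': node 4→5
i=70 'a': node 5→6  → match P0@[65:70]
i=71 'b': node 6→7 ·f  → match P1@[71:71]
i=72 'd': node 7→1 ·f
i=73 'c': node 1→2
i=74 'a': node 2→3
i=75 'b': node 3→4  → match P1@[75:75]
i=76 'd': node 4→5
i=77 'a': node 5→6  → match P0@[72:77]

All matches (sorted): [[0,1],[1,1],[8,1],[10,0],[13,1],[15,1],[16,1],[20,1],[22,0],[23,1],[24,1],[29,1],[31,0],[36,1],[38,0],[43,1],[45,0],[48,1],[53,1],[55,0],[56,1],[57,1],[58,1],[62,1],[64,1],[68,1],[70,0],[71,1],[75,1],[77,0]]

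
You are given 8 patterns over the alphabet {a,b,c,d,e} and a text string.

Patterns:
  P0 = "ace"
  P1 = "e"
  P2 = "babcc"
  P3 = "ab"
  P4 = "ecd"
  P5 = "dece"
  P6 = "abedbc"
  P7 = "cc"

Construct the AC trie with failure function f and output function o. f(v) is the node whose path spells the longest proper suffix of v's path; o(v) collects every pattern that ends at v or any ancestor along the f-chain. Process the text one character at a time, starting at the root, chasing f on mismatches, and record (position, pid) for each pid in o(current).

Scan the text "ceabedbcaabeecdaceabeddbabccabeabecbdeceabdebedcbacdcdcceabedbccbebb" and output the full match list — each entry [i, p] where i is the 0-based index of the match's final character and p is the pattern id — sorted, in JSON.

Build:
Trie (insert patterns):
  n0 'ε': a→1 b→5 c→21 d→13 e→4
  n1 'a': b→10 c→2
  n2 'ac': e→3
  n3 'ace': ·  [P0 ends]
  n4 'e': c→11  [P1 ends]
  n5 'b': a→6
  n6 'ba': b→7
  n7 'bab': c→8
  n8 'babc': c→9
  n9 'babcc': ·  [P2 ends]
  n10 'ab': e→17  [P3 ends]
  n11 'ec': d→12
  n12 'ecd': ·  [P4 ends]
  n13 'd': e→14
  n14 'de': c→15
  n15 'dec': e→16
  n16 'dece': ·  [P5 ends]
  n17 'abe': d→18
  n18 'abed': b→19
  n19 'abedb': c→20
  n20 'abedbc': ·  [P6 ends]
  n21 'c': c→22
  n22 'cc': ·  [P7 ends]

Failure links (BFS by depth):
  fail(1) 'a': from fail(0)=0 chase 'a': 0 ⇒ 0;  out=∅∪out(0)=∅
  fail(4) 'e': from fail(0)=0 chase 'e': 0 ⇒ 0;  out={1}∪out(0)={1}
  fail(5) 'b': from fail(0)=0 chase 'b': 0 ⇒ 0;  out=∅∪out(0)=∅
  fail(13) 'd': from fail(0)=0 chase 'd': 0 ⇒ 0;  out=∅∪out(0)=∅
  fail(21) 'c': from fail(0)=0 chase 'c': 0 ⇒ 0;  out=∅∪out(0)=∅
  fail(2) 'ac': from fail(1)=0 chase 'c': 0 ⇒ 21;  out=∅∪out(21)=∅
  fail(6) 'ba': from fail(5)=0 chase 'a': 0 ⇒ 1;  out=∅∪out(1)=∅
  fail(10) 'ab': from fail(1)=0 chase 'b': 0 ⇒ 5;  out={3}∪out(5)={3}
  fail(11) 'ec': from fail(4)=0 chase 'c': 0 ⇒ 21;  out=∅∪out(21)=∅
  fail(14) 'de': from fail(13)=0 chase 'e': 0 ⇒ 4;  out=∅∪out(4)={1}
  fail(22) 'cc': from fail(21)=0 chase 'c': 0 ⇒ 21;  out={7}∪out(21)={7}
  fail(3) 'ace': from fail(2)=21 chase 'e': 21→0 ⇒ 4;  out={0}∪out(4)={0,1}
  fail(7) 'bab': from fail(6)=1 chase 'b': 1 ⇒ 10;  out=∅∪out(10)={3}
  fail(12) 'ecd': from fail(11)=21 chase 'd': 21→0 ⇒ 13;  out={4}∪out(13)={4}
  fail(15) 'dec': from fail(14)=4 chase 'c': 4 ⇒ 11;  out=∅∪out(11)=∅
  fail(17) 'abe': from fail(10)=5 chase 'e': 5→0 ⇒ 4;  out=∅∪out(4)={1}
  fail(8) 'babc': from fail(7)=10 chase 'c': 10→5→0 ⇒ 21;  out=∅∪out(21)=∅
  fail(16) 'dece': from fail(15)=11 chase 'e': 11→21→0 ⇒ 4;  out={5}∪out(4)={1,5}
  fail(18) 'abed': from fail(17)=4 chase 'd': 4→0 ⇒ 13;  out=∅∪out(13)=∅
  fail(9) 'babcc': from fail(8)=21 chase 'c': 21 ⇒ 22;  out={2}∪out(22)={2,7}
  fail(19) 'abedb': from fail(18)=13 chase 'b': 13→0 ⇒ 5;  out=∅∪out(5)=∅
  fail(20) 'abedbc': from fail(19)=5 chase 'c': 5→0 ⇒ 21;  out={6}∪out(21)={6}

Text stream:
pos 0 'c': at 21
pos 1 'e': at 4 (via fail)  emit P1@[1:1]
pos 2 'a': at 1 (via fail)
pos 3 'b': at 10  emit P3@[2:3]
pos 4 'e': at 17  emit P1@[4:4]
pos 5 'd': at 18
pos 6 'b': at 19
pos 7 'c': at 20  emit P6@[2:7]
pos 8 'a': at 1 (via fail)
pos 9 'a': at 1 (via fail)
pos 10 'b': at 10  emit P3@[9:10]
pos 11 'e': at 17  emit P1@[11:11]
pos 12 'e': at 4 (via fail)  emit P1@[12:12]
pos 13 'c': at 11
pos 14 'd': at 12  emit P4@[12:14]
pos 15 'a': at 1 (via fail)
pos 16 'c': at 2
pos 17 'e': at 3  emit P0@[15:17],P1@[17:17]
pos 18 'a': at 1 (via fail)
pos 19 'b': at 10  emit P3@[18:19]
pos 20 'e': at 17  emit P1@[20:20]
pos 21 'd': at 18
pos 22 'd': at 13 (via fail)
pos 23 'b': at 5 (via fail)
pos 24 'a': at 6
pos 25 'b': at 7  emit P3@[24:25]
pos 26 'c': at 8
pos 27 'c': at 9  emit P2@[23:27],P7@[26:27]
pos 28 'a': at 1 (via fail)
pos 29 'b': at 10  emit P3@[28:29]
pos 30 'e': at 17  emit P1@[30:30]
pos 31 'a': at 1 (via fail)
pos 32 'b': at 10  emit P3@[31:32]
pos 33 'e': at 17  emit P1@[33:33]
pos 34 'c': at 11 (via fail)
pos 35 'b': at 5 (via fail)
pos 36 'd': at 13 (via fail)
pos 37 'e': at 14  emit P1@[37:37]
pos 38 'c': at 15
pos 39 'e': at 16  emit P1@[39:39],P5@[36:39]
pos 40 'a': at 1 (via fail)
pos 41 'b': at 10  emit P3@[40:41]
pos 42 'd': at 13 (via fail)
pos 43 'e': at 14  emit P1@[43:43]
pos 44 'b': at 5 (via fail)
pos 45 'e': at 4 (via fail)  emit P1@[45:45]
pos 46 'd': at 13 (via fail)
pos 47 'c': at 21 (via fail)
pos 48 'b': at 5 (via fail)
pos 49 'a': at 6
pos 50 'c': at 2 (via fail)
pos 51 'd': at 13 (via fail)
pos 52 'c': at 21 (via fail)
pos 53 'd': at 13 (via fail)
pos 54 'c': at 21 (via fail)
pos 55 'c': at 22  emit P7@[54:55]
pos 56 'e': at 4 (via fail)  emit P1@[56:56]
pos 57 'a': at 1 (via fail)
pos 58 'b': at 10  emit P3@[57:58]
pos 59 'e': at 17  emit P1@[59:59]
pos 60 'd': at 18
pos 61 'b': at 19
pos 62 'c': at 20  emit P6@[57:62]
pos 63 'c': at 22 (via fail)  emit P7@[62:63]
pos 64 'b': at 5 (via fail)
pos 65 'e': at 4 (via fail)  emit P1@[65:65]
pos 66 'b': at 5 (via fail)
pos 67 'b': at 5 (via fail)

All matches (sorted): [[1,1],[3,3],[4,1],[7,6],[10,3],[11,1],[12,1],[14,4],[17,0],[17,1],[19,3],[20,1],[25,3],[27,2],[27,7],[29,3],[30,1],[32,3],[33,1],[37,1],[39,1],[39,5],[41,3],[43,1],[45,1],[55,7],[56,1],[58,3],[59,1],[62,6],[63,7],[65,1]]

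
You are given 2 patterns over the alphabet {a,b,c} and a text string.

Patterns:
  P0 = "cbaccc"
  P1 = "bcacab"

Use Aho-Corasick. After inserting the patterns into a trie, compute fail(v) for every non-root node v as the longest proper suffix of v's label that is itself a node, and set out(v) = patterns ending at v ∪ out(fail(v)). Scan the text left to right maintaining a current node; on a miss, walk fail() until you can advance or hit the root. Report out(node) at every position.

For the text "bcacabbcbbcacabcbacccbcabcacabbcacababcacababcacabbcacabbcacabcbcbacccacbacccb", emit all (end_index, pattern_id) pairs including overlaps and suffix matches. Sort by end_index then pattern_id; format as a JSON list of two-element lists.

Construct AC machine:
Trie (insert patterns):
  0='ε' goto b→7 c→1
  1='c' goto b→2
  2='cb' goto a→3
  3='cba' goto c→4
  4='cbac' goto c→5
  5='cbacc' goto c→6
  6='cbaccc' goto ·  [P0 ends]
  7='b' goto c→8
  8='bc' goto a→9
  9='bca' goto c→10
  10='bcac' goto a→11
  11='bcaca' goto b→12
  12='bcacab' goto ·  [P1 ends]

BFS fail/out derivation:
  fail(1) 'c': from fail(0)=0 chase 'c': 0 ⇒ 0;  out=∅∪out(0)=∅
  fail(7) 'b': from fail(0)=0 chase 'b': 0 ⇒ 0;  out=∅∪out(0)=∅
  fail(2) 'cb': from fail(1)=0 chase 'b': 0 ⇒ 7;  out=∅∪out(7)=∅
  fail(8) 'bc': from fail(7)=0 chase 'c': 0 ⇒ 1;  out=∅∪out(1)=∅
  fail(3) 'cba': from fail(2)=7 chase 'a': 7→0 ⇒ 0;  out=∅∪out(0)=∅
  fail(9) 'bca': from fail(8)=1 chase 'a': 1→0 ⇒ 0;  out=∅∪out(0)=∅
  fail(4) 'cbac': from fail(3)=0 chase 'c': 0 ⇒ 1;  out=∅∪out(1)=∅
  fail(10) 'bcac': from fail(9)=0 chase 'c': 0 ⇒ 1;  out=∅∪out(1)=∅
  fail(5) 'cbacc': from fail(4)=1 chase 'c': 1→0 ⇒ 1;  out=∅∪out(1)=∅
  fail(11) 'bcaca': from fail(10)=1 chase 'a': 1→0 ⇒ 0;  out=∅∪out(0)=∅
  fail(6) 'cbaccc': from fail(5)=1 chase 'c': 1→0 ⇒ 1;  out={0}∪out(1)={0}
  fail(12) 'bcacab': from fail(11)=0 chase 'b': 0 ⇒ 7;  out={1}∪out(7)={1}

Text stream:
pos 0 'b': at 7
pos 1 'c': at 8
pos 2 'a': at 9
pos 3 'c': at 10
pos 4 'a': at 11
pos 5 'b': at 12  → match P1@[0:5]
pos 6 'b': at 7 (via fail)
pos 7 'c': at 8
pos 8 'b': at 2 (via fail)
pos 9 'b': at 7 (via fail)
pos 10 'c': at 8
pos 11 'a': at 9
pos 12 'c': at 10
pos 13 'a': at 11
pos 14 'b': at 12  → match P1@[9:14]
pos 15 'c': at 8 (via fail)
pos 16 'b': at 2 (via fail)
pos 17 'a': at 3
pos 18 'c': at 4
pos 19 'c': at 5
pos 20 'c': at 6  → match P0@[15:20]
pos 21 'b': at 2 (via fail)
pos 22 'c': at 8 (via fail)
pos 23 'a': at 9
pos 24 'b': at 7 (via fail)
pos 25 'c': at 8
pos 26 'a': at 9
pos 27 'c': at 10
pos 28 'a': at 11
pos 29 'b': at 12  → match P1@[24:29]
pos 30 'b': at 7 (via fail)
pos 31 'c': at 8
pos 32 'a': at 9
pos 33 'c': at 10
pos 34 'a': at 11
pos 35 'b': at 12  → match P1@[30:35]
pos 36 'a': at 0 (via fail)
pos 37 'b': at 7
pos 38 'c': at 8
pos 39 'a': at 9
pos 40 'c': at 10
pos 41 'a': at 11
pos 42 'b': at 12  → match P1@[37:42]
pos 43 'a': at 0 (via fail)
pos 44 'b': at 7
pos 45 'c': at 8
pos 46 'a': at 9
pos 47 'c': at 10
pos 48 'a': at 11
pos 49 'b': at 12  → match P1@[44:49]
pos 50 'b': at 7 (via fail)
pos 51 'c': at 8
pos 52 'a': at 9
pos 53 'c': at 10
pos 54 'a': at 11
pos 55 'b': at 12  → match P1@[50:55]
pos 56 'b': at 7 (via fail)
pos 57 'c': at 8
pos 58 'a': at 9
pos 59 'c': at 10
pos 60 'a': at 11
pos 61 'b': at 12  → match P1@[56:61]
pos 62 'c': at 8 (via fail)
pos 63 'b': at 2 (via fail)
pos 64 'c': at 8 (via fail)
pos 65 'b': at 2 (via fail)
pos 66 'a': at 3
pos 67 'c': at 4
pos 68 'c': at 5
pos 69 'c': at 6  → match P0@[64:69]
pos 70 'a': at 0 (via fail)
pos 71 'c': at 1
pos 72 'b': at 2
pos 73 'a': at 3
pos 74 'c': at 4
pos 75 'c': at 5
pos 76 'c': at 6  → match P0@[71:76]
pos 77 'b': at 2 (via fail)

Matches: [[5,1],[14,1],[20,0],[29,1],[35,1],[42,1],[49,1],[55,1],[61,1],[69,0],[76,0]]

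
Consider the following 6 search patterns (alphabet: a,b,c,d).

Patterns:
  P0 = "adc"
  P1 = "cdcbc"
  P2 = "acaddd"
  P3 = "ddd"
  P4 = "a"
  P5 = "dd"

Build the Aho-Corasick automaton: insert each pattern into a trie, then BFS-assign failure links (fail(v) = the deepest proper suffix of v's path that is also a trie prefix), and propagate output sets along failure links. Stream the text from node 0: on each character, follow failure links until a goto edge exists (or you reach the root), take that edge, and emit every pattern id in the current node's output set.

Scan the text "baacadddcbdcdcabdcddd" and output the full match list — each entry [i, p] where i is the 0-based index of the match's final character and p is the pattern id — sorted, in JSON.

Construct AC machine:
Trie (insert patterns):
  n0 'ε': a→1 c→4 d→14
  n1 'a': c→9 d→2  ←P4
  n2 'ad': c→3
  n3 'adc': ·  ←P0
  n4 'c': d→5
  n5 'cd': c→6
  n6 'cdc': b→7
  n7 'cdcb': c→8
  n8 'cdcbc': ·  ←P1
  n9 'ac': a→10
  n10 'aca': d→11
  n11 'acad': d→12
  n12 'acadd': d→13
  n13 'acaddd': ·  ←P2
  n14 'd': d→15
  n15 'dd': d→16  ←P5
  n16 'ddd': ·  ←P3

Failure links (BFS by depth):
  n1('a'): parent n0 fail=0; on 'a' 0 → fail=0;  out {4}∪∅={4}
  n4('c'): parent n0 fail=0; on 'c' 0 → fail=0;  out ∅∪∅=∅
  n14('d'): parent n0 fail=0; on 'd' 0 → fail=0;  out ∅∪∅=∅
  n2('ad'): parent n1 fail=0; on 'd' 0 → fail=14;  out ∅∪∅=∅
  n5('cd'): parent n4 fail=0; on 'd' 0 → fail=14;  out ∅∪∅=∅
  n9('ac'): parent n1 fail=0; on 'c' 0 → fail=4;  out ∅∪∅=∅
  n15('dd'): parent n14 fail=0; on 'd' 0 → fail=14;  out {5}∪∅={5}
  n3('adc'): parent n2 fail=14; on 'c' 14→0 → fail=4;  out {0}∪∅={0}
  n6('cdc'): parent n5 fail=14; on 'c' 14→0 → fail=4;  out ∅∪∅=∅
  n10('aca'): parent n9 fail=4; on 'a' 4→0 → fail=1;  out ∅∪{4}={4}
  n16('ddd'): parent n15 fail=14; on 'd' 14 → fail=15;  out {3}∪{5}={3,5}
  n7('cdcb'): parent n6 fail=4; on 'b' 4→0 → fail=0;  out ∅∪∅=∅
  n11('acad'): parent n10 fail=1; on 'd' 1 → fail=2;  out ∅∪∅=∅
  n8('cdcbc'): parent n7 fail=0; on 'c' 0 → fail=4;  out {1}∪∅={1}
  n12('acadd'): parent n11 fail=2; on 'd' 2→14 → fail=15;  out ∅∪{5}={5}
  n13('acaddd'): parent n12 fail=15; on 'd' 15 → fail=16;  out {2}∪{3,5}={2,3,5}

Scan:
i=0 'b': node 0→0
i=1 'a': node 0→1  → match P4@[1:1]
i=2 'a': node 1→1 ·f  → match P4@[2:2]
i=3 'c': node 1→9
i=4 'a': node 9→10  → match P4@[4:4]
i=5 'd': node 10→11
i=6 'd': node 11→12  → match P5@[5:6]
i=7 'd': node 12→13  → match P2@[2:7],P3@[5:7],P5@[6:7]
i=8 'c': node 13→4 ·f
i=9 'b': node 4→0 ·f
i=10 'd': node 0→14
i=11 'c': node 14→4 ·f
i=12 'd': node 4→5
i=13 'c': node 5→6
i=14 'a': node 6→1 ·f  → match P4@[14:14]
i=15 'b': node 1→0 ·f
i=16 'd': node 0→14
i=17 'c': node 14→4 ·f
i=18 'd': node 4→5
i=19 'd': node 5→15 ·f  → match P5@[18:19]
i=20 'd': node 15→16  → match P3@[18:20],P5@[19:20]

Matches: [[1,4],[2,4],[4,4],[6,5],[7,2],[7,3],[7,5],[14,4],[19,5],[20,3],[20,5]]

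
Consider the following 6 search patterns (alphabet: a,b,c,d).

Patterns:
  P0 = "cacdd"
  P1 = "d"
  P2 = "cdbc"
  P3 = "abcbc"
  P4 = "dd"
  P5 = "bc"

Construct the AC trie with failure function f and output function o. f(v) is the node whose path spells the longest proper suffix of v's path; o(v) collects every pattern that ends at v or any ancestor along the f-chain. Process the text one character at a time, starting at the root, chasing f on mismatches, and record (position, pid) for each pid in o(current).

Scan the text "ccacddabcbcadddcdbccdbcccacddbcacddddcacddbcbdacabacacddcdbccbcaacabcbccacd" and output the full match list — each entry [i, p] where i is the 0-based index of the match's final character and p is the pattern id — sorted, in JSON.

Build:
Trie (insert patterns):
  n0 'ε': a→10 b→16 c→1 d→6
  n1 'c': a→2 d→7
  n2 'ca': c→3
  n3 'cac': d→4
  n4 'cacd': d→5
  n5 'cacdd': ·  ←P0
  n6 'd': d→15  ←P1
  n7 'cd': b→8
  n8 'cdb': c→9
  n9 'cdbc': ·  ←P2
  n10 'a': b→11
  n11 'ab': c→12
  n12 'abc': b→13
  n13 'abcb': c→14
  n14 'abcbc': ·  ←P3
  n15 'dd': ·  ←P4
  n16 'b': c→17
  n17 'bc': ·  ←P5

Failure links (BFS by depth):
  fail(1) 'c': from fail(0)=0 chase 'c': 0 ⇒ 0;  out=∅∪out(0)=∅
  fail(6) 'd': from fail(0)=0 chase 'd': 0 ⇒ 0;  out={1}∪out(0)={1}
  fail(10) 'a': from fail(0)=0 chase 'a': 0 ⇒ 0;  out=∅∪out(0)=∅
  fail(16) 'b': from fail(0)=0 chase 'b': 0 ⇒ 0;  out=∅∪out(0)=∅
  fail(2) 'ca': from fail(1)=0 chase 'a': 0 ⇒ 10;  out=∅∪out(10)=∅
  fail(7) 'cd': from fail(1)=0 chase 'd': 0 ⇒ 6;  out=∅∪out(6)={1}
  fail(11) 'ab': from fail(10)=0 chase 'b': 0 ⇒ 16;  out=∅∪out(16)=∅
  fail(15) 'dd': from fail(6)=0 chase 'd': 0 ⇒ 6;  out={4}∪out(6)={1,4}
  fail(17) 'bc': from fail(16)=0 chase 'c': 0 ⇒ 1;  out={5}∪out(1)={5}
  fail(3) 'cac': from fail(2)=10 chase 'c': 10→0 ⇒ 1;  out=∅∪out(1)=∅
  fail(8) 'cdb': from fail(7)=6 chase 'b': 6→0 ⇒ 16;  out=∅∪out(16)=∅
  fail(12) 'abc': from fail(11)=16 chase 'c': 16 ⇒ 17;  out=∅∪out(17)={5}
  fail(4) 'cacd': from fail(3)=1 chase 'd': 1 ⇒ 7;  out=∅∪out(7)={1}
  fail(9) 'cdbc': from fail(8)=16 chase 'c': 16 ⇒ 17;  out={2}∪out(17)={2,5}
  fail(13) 'abcb': from fail(12)=17 chase 'b': 17→1→0 ⇒ 16;  out=∅∪out(16)=∅
  fail(5) 'cacdd': from fail(4)=7 chase 'd': 7→6 ⇒ 15;  out={0}∪out(15)={0,1,4}
  fail(14) 'abcbc': from fail(13)=16 chase 'c': 16 ⇒ 17;  out={3}∪out(17)={3,5}

Run:
i=0 'c': node 0→1
i=1 'c': node 1→1 ·f
i=2 'a': node 1→2
i=3 'c': node 2→3
i=4 'd': node 3→4  → match P1@[4:4]
i=5 'd': node 4→5  → match P0@[1:5],P1@[5:5],P4@[4:5]
i=6 'a': node 5→10 ·f
i=7 'b': node 10→11
i=8 'c': node 11→12  → match P5@[7:8]
i=9 'b': node 12→13
i=10 'c': node 13→14  → match P3@[6:10],P5@[9:10]
i=11 'a': node 14→2 ·f
i=12 'd': node 2→6 ·f  → match P1@[12:12]
i=13 'd': node 6→15  → match P1@[13:13],P4@[12:13]
i=14 'd': node 15→15 ·f  → match P1@[14:14],P4@[13:14]
i=15 'c': node 15→1 ·f
i=16 'd': node 1→7  → match P1@[16:16]
i=17 'b': node 7→8
i=18 'c': node 8→9  → match P2@[15:18],P5@[17:18]
i=19 'c': node 9→1 ·f
i=20 'd': node 1→7  → match P1@[20:20]
i=21 'b': node 7→8
i=22 'c': node 8→9  → match P2@[19:22],P5@[21:22]
i=23 'c': node 9→1 ·f
i=24 'c': node 1→1 ·f
i=25 'a': node 1→2
i=26 'c': node 2→3
i=27 'd': node 3→4  → match P1@[27:27]
i=28 'd': node 4→5  → match P0@[24:28],P1@[28:28],P4@[27:28]
i=29 'b': node 5→16 ·f
i=30 'c': node 16→17  → match P5@[29:30]
i=31 'a': node 17→2 ·f
i=32 'c': node 2→3
i=33 'd': node 3→4  → match P1@[33:33]
i=34 'd': node 4→5  → match P0@[30:34],P1@[34:34],P4@[33:34]
i=35 'd': node 5→15 ·f  → match P1@[35:35],P4@[34:35]
i=36 'd': node 15→15 ·f  → match P1@[36:36],P4@[35:36]
i=37 'c': node 15→1 ·f
i=38 'a': node 1→2
i=39 'c': node 2→3
i=40 'd': node 3→4  → match P1@[40:40]
i=41 'd': node 4→5  → match P0@[37:41],P1@[41:41],P4@[40:41]
i=42 'b': node 5→16 ·f
i=43 'c': node 16→17  → match P5@[42:43]
i=44 'b': node 17→16 ·f
i=45 'd': node 16→6 ·f  → match P1@[45:45]
i=46 'a': node 6→10 ·f
i=47 'c': node 10→1 ·f
i=48 'a': node 1→2
i=49 'b': node 2→11 ·f
i=50 'a': node 11→10 ·f
i=51 'c': node 10→1 ·f
i=52 'a': node 1→2
i=53 'c': node 2→3
i=54 'd': node 3→4  → match P1@[54:54]
i=55 'd': node 4→5  → match P0@[51:55],P1@[55:55],P4@[54:55]
i=56 'c': node 5→1 ·f
i=57 'd': node 1→7  → match P1@[57:57]
i=58 'b': node 7→8
i=59 'c': node 8→9  → match P2@[56:59],P5@[58:59]
i=60 'c': node 9→1 ·f
i=61 'b': node 1→16 ·f
i=62 'c': node 16→17  → match P5@[61:62]
i=63 'a': node 17→2 ·f
i=64 'a': node 2→10 ·f
i=65 'c': node 10→1 ·f
i=66 'a': node 1→2
i=67 'b': node 2→11 ·f
i=68 'c': node 11→12  → match P5@[67:68]
i=69 'b': node 12→13
i=70 'c': node 13→14  → match P3@[66:70],P5@[69:70]
i=71 'c': node 14→1 ·f
i=72 'a': node 1→2
i=73 'c': node 2→3
i=74 'd': node 3→4  → match P1@[74:74]

Matches: [[4,1],[5,0],[5,1],[5,4],[8,5],[10,3],[10,5],[12,1],[13,1],[13,4],[14,1],[14,4],[16,1],[18,2],[18,5],[20,1],[22,2],[22,5],[27,1],[28,0],[28,1],[28,4],[30,5],[33,1],[34,0],[34,1],[34,4],[35,1],[35,4],[36,1],[36,4],[40,1],[41,0],[41,1],[41,4],[43,5],[45,1],[54,1],[55,0],[55,1],[55,4],[57,1],[59,2],[59,5],[62,5],[68,5],[70,3],[70,5],[74,1]]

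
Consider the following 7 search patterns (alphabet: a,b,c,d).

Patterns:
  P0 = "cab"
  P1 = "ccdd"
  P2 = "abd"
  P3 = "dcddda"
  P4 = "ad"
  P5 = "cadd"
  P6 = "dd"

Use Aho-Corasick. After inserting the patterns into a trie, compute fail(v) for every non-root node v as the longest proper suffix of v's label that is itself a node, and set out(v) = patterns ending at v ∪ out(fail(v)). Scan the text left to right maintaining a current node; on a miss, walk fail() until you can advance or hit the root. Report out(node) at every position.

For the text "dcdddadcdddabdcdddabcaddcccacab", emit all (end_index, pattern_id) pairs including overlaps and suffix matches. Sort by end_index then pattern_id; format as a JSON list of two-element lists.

Construct AC machine:
Trie nodes:
  n0 'ε': a→7 c→1 d→10
  n1 'c': a→2 c→4
  n2 'ca': b→3 d→17
  n3 'cab': ·  [P0 ends]
  n4 'cc': d→5
  n5 'ccd': d→6
  n6 'ccdd': ·  [P1 ends]
  n7 'a': b→8 d→16
  n8 'ab': d→9
  n9 'abd': ·  [P2 ends]
  n10 'd': c→11 d→19
  n11 'dc': d→12
  n12 'dcd': d→13
  n13 'dcdd': d→14
  n14 'dcddd': a→15
  n15 'dcddda': ·  [P3 ends]
  n16 'ad': ·  [P4 ends]
  n17 'cad': d→18
  n18 'cadd': ·  [P5 ends]
  n19 'dd': ·  [P6 ends]

Failure links (BFS by depth):
  fail(1) 'c': from fail(0)=0 chase 'c': 0 ⇒ 0;  out=∅∪out(0)=∅
  fail(7) 'a': from fail(0)=0 chase 'a': 0 ⇒ 0;  out=∅∪out(0)=∅
  fail(10) 'd': from fail(0)=0 chase 'd': 0 ⇒ 0;  out=∅∪out(0)=∅
  fail(2) 'ca': from fail(1)=0 chase 'a': 0 ⇒ 7;  out=∅∪out(7)=∅
  fail(4) 'cc': from fail(1)=0 chase 'c': 0 ⇒ 1;  out=∅∪out(1)=∅
  fail(8) 'ab': from fail(7)=0 chase 'b': 0 ⇒ 0;  out=∅∪out(0)=∅
  fail(11) 'dc': from fail(10)=0 chase 'c': 0 ⇒ 1;  out=∅∪out(1)=∅
  fail(16) 'ad': from fail(7)=0 chase 'd': 0 ⇒ 10;  out={4}∪out(10)={4}
  fail(19) 'dd': from fail(10)=0 chase 'd': 0 ⇒ 10;  out={6}∪out(10)={6}
  fail(3) 'cab': from fail(2)=7 chase 'b': 7 ⇒ 8;  out={0}∪out(8)={0}
  fail(5) 'ccd': from fail(4)=1 chase 'd': 1→0 ⇒ 10;  out=∅∪out(10)=∅
  fail(9) 'abd': from fail(8)=0 chase 'd': 0 ⇒ 10;  out={2}∪out(10)={2}
  fail(12) 'dcd': from fail(11)=1 chase 'd': 1→0 ⇒ 10;  out=∅∪out(10)=∅
  fail(17) 'cad': from fail(2)=7 chase 'd': 7 ⇒ 16;  out=∅∪out(16)={4}
  fail(6) 'ccdd': from fail(5)=10 chase 'd': 10 ⇒ 19;  out={1}∪out(19)={1,6}
  fail(13) 'dcdd': from fail(12)=10 chase 'd': 10 ⇒ 19;  out=∅∪out(19)={6}
  fail(18) 'cadd': from fail(17)=16 chase 'd': 16→10 ⇒ 19;  out={5}∪out(19)={5,6}
  fail(14) 'dcddd': from fail(13)=19 chase 'd': 19→10 ⇒ 19;  out=∅∪out(19)={6}
  fail(15) 'dcddda': from fail(14)=19 chase 'a': 19→10→0 ⇒ 7;  out={3}∪out(7)={3}

Run:
pos 0 'd': at 10
pos 1 'c': at 11
pos 2 'd': at 12
pos 3 'd': at 13  ** P6@[2:3]
pos 4 'd': at 14  ** P6@[3:4]
pos 5 'a': at 15  ** P3@[0:5]
pos 6 'd': at 16 (via fail)  ** P4@[5:6]
pos 7 'c': at 11 (via fail)
pos 8 'd': at 12
pos 9 'd': at 13  ** P6@[8:9]
pos 10 'd': at 14  ** P6@[9:10]
pos 11 'a': at 15  ** P3@[6:11]
pos 12 'b': at 8 (via fail)
pos 13 'd': at 9  ** P2@[11:13]
pos 14 'c': at 11 (via fail)
pos 15 'd': at 12
pos 16 'd': at 13  ** P6@[15:16]
pos 17 'd': at 14  ** P6@[16:17]
pos 18 'a': at 15  ** P3@[13:18]
pos 19 'b': at 8 (via fail)
pos 20 'c': at 1 (via fail)
pos 21 'a': at 2
pos 22 'd': at 17  ** P4@[21:22]
pos 23 'd': at 18  ** P5@[20:23],P6@[22:23]
pos 24 'c': at 11 (via fail)
pos 25 'c': at 4 (via fail)
pos 26 'c': at 4 (via fail)
pos 27 'a': at 2 (via fail)
pos 28 'c': at 1 (via fail)
pos 29 'a': at 2
pos 30 'b': at 3  ** P0@[28:30]

Result: [[3,6],[4,6],[5,3],[6,4],[9,6],[10,6],[11,3],[13,2],[16,6],[17,6],[18,3],[22,4],[23,5],[23,6],[30,0]]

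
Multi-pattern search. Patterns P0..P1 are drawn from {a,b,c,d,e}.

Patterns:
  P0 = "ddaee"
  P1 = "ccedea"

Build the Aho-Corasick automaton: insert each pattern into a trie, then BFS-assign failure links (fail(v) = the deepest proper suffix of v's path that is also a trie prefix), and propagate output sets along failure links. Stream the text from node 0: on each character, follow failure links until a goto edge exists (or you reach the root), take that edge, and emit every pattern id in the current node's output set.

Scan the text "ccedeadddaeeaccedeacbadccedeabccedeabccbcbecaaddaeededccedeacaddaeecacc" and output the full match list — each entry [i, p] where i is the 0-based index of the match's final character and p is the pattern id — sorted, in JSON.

Build:
Trie nodes:
  n0 'ε': c→6 d→1
  n1 'd': d→2
  n2 'dd': a→3
  n3 'dda': e→4
  n4 'ddae': e→5
  n5 'ddaee': ·  [P0 ends]
  n6 'c': c→7
  n7 'cc': e→8
  n8 'cce': d→9
  n9 'cced': e→10
  n10 'ccede': a→11
  n11 'ccedea': ·  [P1 ends]

BFS fail/out derivation:
  fail(1) 'd': from fail(0)=0 chase 'd': 0 ⇒ 0;  out=∅∪out(0)=∅
  fail(6) 'c': from fail(0)=0 chase 'c': 0 ⇒ 0;  out=∅∪out(0)=∅
  fail(2) 'dd': from fail(1)=0 chase 'd': 0 ⇒ 1;  out=∅∪out(1)=∅
  fail(7) 'cc': from fail(6)=0 chase 'c': 0 ⇒ 6;  out=∅∪out(6)=∅
  fail(3) 'dda': from fail(2)=1 chase 'a': 1→0 ⇒ 0;  out=∅∪out(0)=∅
  fail(8) 'cce': from fail(7)=6 chase 'e': 6→0 ⇒ 0;  out=∅∪out(0)=∅
  fail(4) 'ddae': from fail(3)=0 chase 'e': 0 ⇒ 0;  out=∅∪out(0)=∅
  fail(9) 'cced': from fail(8)=0 chase 'd': 0 ⇒ 1;  out=∅∪out(1)=∅
  fail(5) 'ddaee': from fail(4)=0 chase 'e': 0 ⇒ 0;  out={0}∪out(0)={0}
  fail(10) 'ccede': from fail(9)=1 chase 'e': 1→0 ⇒ 0;  out=∅∪out(0)=∅
  fail(11) 'ccedea': from fail(10)=0 chase 'a': 0 ⇒ 0;  out={1}∪out(0)={1}

Text stream:
pos 0 'c': at 6
pos 1 'c': at 7
pos 2 'e': at 8
pos 3 'd': at 9
pos 4 'e': at 10
pos 5 'a': at 11  ** P1@[0:5]
pos 6 'd': at 1 ·f
pos 7 'd': at 2
pos 8 'd': at 2 ·f
pos 9 'a': at 3
pos 10 'e': at 4
pos 11 'e': at 5  ** P0@[7:11]
pos 12 'a': at 0 ·f
pos 13 'c': at 6
pos 14 'c': at 7
pos 15 'e': at 8
pos 16 'd': at 9
pos 17 'e': at 10
pos 18 'a': at 11  ** P1@[13:18]
pos 19 'c': at 6 ·f
pos 20 'b': at 0 ·f
pos 21 'a': at 0
pos 22 'd': at 1
pos 23 'c': at 6 ·f
pos 24 'c': at 7
pos 25 'e': at 8
pos 26 'd': at 9
pos 27 'e': at 10
pos 28 'a': at 11  ** P1@[23:28]
pos 29 'b': at 0 ·f
pos 30 'c': at 6
pos 31 'c': at 7
pos 32 'e': at 8
pos 33 'd': at 9
pos 34 'e': at 10
pos 35 'a': at 11  ** P1@[30:35]
pos 36 'b': at 0 ·f
pos 37 'c': at 6
pos 38 'c': at 7
pos 39 'b': at 0 ·f
pos 40 'c': at 6
pos 41 'b': at 0 ·f
pos 42 'e': at 0
pos 43 'c': at 6
pos 44 'a': at 0 ·f
pos 45 'a': at 0
pos 46 'd': at 1
pos 47 'd': at 2
pos 48 'a': at 3
pos 49 'e': at 4
pos 50 'e': at 5  ** P0@[46:50]
pos 51 'd': at 1 ·f
pos 52 'e': at 0 ·f
pos 53 'd': at 1
pos 54 'c': at 6 ·f
pos 55 'c': at 7
pos 56 'e': at 8
pos 57 'd': at 9
pos 58 'e': at 10
pos 59 'a': at 11  ** P1@[54:59]
pos 60 'c': at 6 ·f
pos 61 'a': at 0 ·f
pos 62 'd': at 1
pos 63 'd': at 2
pos 64 'a': at 3
pos 65 'e': at 4
pos 66 'e': at 5  ** P0@[62:66]
pos 67 'c': at 6 ·f
pos 68 'a': at 0 ·f
pos 69 'c': at 6
pos 70 'c': at 7

Result: [[5,1],[11,0],[18,1],[28,1],[35,1],[50,0],[59,1],[66,0]]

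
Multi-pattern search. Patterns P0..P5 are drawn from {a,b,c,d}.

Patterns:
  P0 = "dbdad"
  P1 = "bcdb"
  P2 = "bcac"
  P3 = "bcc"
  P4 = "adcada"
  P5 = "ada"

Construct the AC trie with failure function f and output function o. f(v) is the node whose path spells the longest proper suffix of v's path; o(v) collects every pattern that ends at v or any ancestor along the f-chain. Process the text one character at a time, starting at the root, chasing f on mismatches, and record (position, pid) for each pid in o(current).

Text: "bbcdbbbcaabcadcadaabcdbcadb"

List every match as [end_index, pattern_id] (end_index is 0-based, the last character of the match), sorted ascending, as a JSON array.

Build:
Trie nodes:
  n0 'ε': a→13 b→6 d→1
  n1 'd': b→2
  n2 'db': d→3
  n3 'dbd': a→4
  n4 'dbda': d→5
  n5 'dbdad': ·  [P0 ends]
  n6 'b': c→7
  n7 'bc': a→10 c→12 d→8
  n8 'bcd': b→9
  n9 'bcdb': ·  [P1 ends]
  n10 'bca': c→11
  n11 'bcac': ·  [P2 ends]
  n12 'bcc': ·  [P3 ends]
  n13 'a': d→14
  n14 'ad': a→19 c→15
  n15 'adc': a→16
  n16 'adca': d→17
  n17 'adcad': a→18
  n18 'adcada': ·  [P4 ends]
  n19 'ada': ·  [P5 ends]

BFS fail/out derivation:
  fail(1) 'd': from fail(0)=0 chase 'd': 0 ⇒ 0;  out=∅∪out(0)=∅
  fail(6) 'b': from fail(0)=0 chase 'b': 0 ⇒ 0;  out=∅∪out(0)=∅
  fail(13) 'a': from fail(0)=0 chase 'a': 0 ⇒ 0;  out=∅∪out(0)=∅
  fail(2) 'db': from fail(1)=0 chase 'b': 0 ⇒ 6;  out=∅∪out(6)=∅
  fail(7) 'bc': from fail(6)=0 chase 'c': 0 ⇒ 0;  out=∅∪out(0)=∅
  fail(14) 'ad': from fail(13)=0 chase 'd': 0 ⇒ 1;  out=∅∪out(1)=∅
  fail(3) 'dbd': from fail(2)=6 chase 'd': 6→0 ⇒ 1;  out=∅∪out(1)=∅
  fail(8) 'bcd': from fail(7)=0 chase 'd': 0 ⇒ 1;  out=∅∪out(1)=∅
  fail(10) 'bca': from fail(7)=0 chase 'a': 0 ⇒ 13;  out=∅∪out(13)=∅
  fail(12) 'bcc': from fail(7)=0 chase 'c': 0 ⇒ 0;  out={3}∪out(0)={3}
  fail(15) 'adc': from fail(14)=1 chase 'c': 1→0 ⇒ 0;  out=∅∪out(0)=∅
  fail(19) 'ada': from fail(14)=1 chase 'a': 1→0 ⇒ 13;  out={5}∪out(13)={5}
  fail(4) 'dbda': from fail(3)=1 chase 'a': 1→0 ⇒ 13;  out=∅∪out(13)=∅
  fail(9) 'bcdb': from fail(8)=1 chase 'b': 1 ⇒ 2;  out={1}∪out(2)={1}
  fail(11) 'bcac': from fail(10)=13 chase 'c': 13→0 ⇒ 0;  out={2}∪out(0)={2}
  fail(16) 'adca': from fail(15)=0 chase 'a': 0 ⇒ 13;  out=∅∪out(13)=∅
  fail(5) 'dbdad': from fail(4)=13 chase 'd': 13 ⇒ 14;  out={0}∪out(14)={0}
  fail(17) 'adcad': from fail(16)=13 chase 'd': 13 ⇒ 14;  out=∅∪out(14)=∅
  fail(18) 'adcada': from fail(17)=14 chase 'a': 14 ⇒ 19;  out={4}∪out(19)={4,5}

Text stream:
pos 0 'b': at 6
pos 1 'b': at 6 (via fail)
pos 2 'c': at 7
pos 3 'd': at 8
pos 4 'b': at 9  emit P1@[1:4]
pos 5 'b': at 6 (via fail)
pos 6 'b': at 6 (via fail)
pos 7 'c': at 7
pos 8 'a': at 10
pos 9 'a': at 13 (via fail)
pos 10 'b': at 6 (via fail)
pos 11 'c': at 7
pos 12 'a': at 10
pos 13 'd': at 14 (via fail)
pos 14 'c': at 15
pos 15 'a': at 16
pos 16 'd': at 17
pos 17 'a': at 18  emit P4@[12:17],P5@[15:17]
pos 18 'a': at 13 (via fail)
pos 19 'b': at 6 (via fail)
pos 20 'c': at 7
pos 21 'd': at 8
pos 22 'b': at 9  emit P1@[19:22]
pos 23 'c': at 7 (via fail)
pos 24 'a': at 10
pos 25 'd': at 14 (via fail)
pos 26 'b': at 2 (via fail)

All matches (sorted): [[4,1],[17,4],[17,5],[22,1]]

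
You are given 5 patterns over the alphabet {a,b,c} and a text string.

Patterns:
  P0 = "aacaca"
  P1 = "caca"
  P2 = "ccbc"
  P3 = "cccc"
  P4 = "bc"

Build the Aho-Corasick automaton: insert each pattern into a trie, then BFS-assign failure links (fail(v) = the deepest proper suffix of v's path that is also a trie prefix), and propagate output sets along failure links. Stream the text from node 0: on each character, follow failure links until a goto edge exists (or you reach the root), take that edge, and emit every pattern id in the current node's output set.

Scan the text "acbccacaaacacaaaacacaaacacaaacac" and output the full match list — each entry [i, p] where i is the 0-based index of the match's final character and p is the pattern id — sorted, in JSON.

Build:
Trie nodes:
  n0 'ε': a→1 b→16 c→7
  n1 'a': a→2
  n2 'aa': c→3
  n3 'aac': a→4
  n4 'aaca': c→5
  n5 'aacac': a→6
  n6 'aacaca': ·  [P0 ends]
  n7 'c': a→8 c→11
  n8 'ca': c→9
  n9 'cac': a→10
  n10 'caca': ·  [P1 ends]
  n11 'cc': b→12 c→14
  n12 'ccb': c→13
  n13 'ccbc': ·  [P2 ends]
  n14 'ccc': c→15
  n15 'cccc': ·  [P3 ends]
  n16 'b': c→17
  n17 'bc': ·  [P4 ends]

BFS fail/out derivation:
  fail(1) 'a': from fail(0)=0 chase 'a': 0 ⇒ 0;  out=∅∪out(0)=∅
  fail(7) 'c': from fail(0)=0 chase 'c': 0 ⇒ 0;  out=∅∪out(0)=∅
  fail(16) 'b': from fail(0)=0 chase 'b': 0 ⇒ 0;  out=∅∪out(0)=∅
  fail(2) 'aa': from fail(1)=0 chase 'a': 0 ⇒ 1;  out=∅∪out(1)=∅
  fail(8) 'ca': from fail(7)=0 chase 'a': 0 ⇒ 1;  out=∅∪out(1)=∅
  fail(11) 'cc': from fail(7)=0 chase 'c': 0 ⇒ 7;  out=∅∪out(7)=∅
  fail(17) 'bc': from fail(16)=0 chase 'c': 0 ⇒ 7;  out={4}∪out(7)={4}
  fail(3) 'aac': from fail(2)=1 chase 'c': 1→0 ⇒ 7;  out=∅∪out(7)=∅
  fail(9) 'cac': from fail(8)=1 chase 'c': 1→0 ⇒ 7;  out=∅∪out(7)=∅
  fail(12) 'ccb': from fail(11)=7 chase 'b': 7→0 ⇒ 16;  out=∅∪out(16)=∅
  fail(14) 'ccc': from fail(11)=7 chase 'c': 7 ⇒ 11;  out=∅∪out(11)=∅
  fail(4) 'aaca': from fail(3)=7 chase 'a': 7 ⇒ 8;  out=∅∪out(8)=∅
  fail(10) 'caca': from fail(9)=7 chase 'a': 7 ⇒ 8;  out={1}∪out(8)={1}
  fail(13) 'ccbc': from fail(12)=16 chase 'c': 16 ⇒ 17;  out={2}∪out(17)={2,4}
  fail(15) 'cccc': from fail(14)=11 chase 'c': 11 ⇒ 14;  out={3}∪out(14)={3}
  fail(5) 'aacac': from fail(4)=8 chase 'c': 8 ⇒ 9;  out=∅∪out(9)=∅
  fail(6) 'aacaca': from fail(5)=9 chase 'a': 9 ⇒ 10;  out={0}∪out(10)={0,1}

Text stream:
pos 0 'a': at 1
pos 1 'c': at 7 (fail-walked)
pos 2 'b': at 16 (fail-walked)
pos 3 'c': at 17  → match P4@[2:3]
pos 4 'c': at 11 (fail-walked)
pos 5 'a': at 8 (fail-walked)
pos 6 'c': at 9
pos 7 'a': at 10  → match P1@[4:7]
pos 8 'a': at 2 (fail-walked)
pos 9 'a': at 2 (fail-walked)
pos 10 'c': at 3
pos 11 'a': at 4
pos 12 'c': at 5
pos 13 'a': at 6  → match P0@[8:13],P1@[10:13]
pos 14 'a': at 2 (fail-walked)
pos 15 'a': at 2 (fail-walked)
pos 16 'a': at 2 (fail-walked)
pos 17 'c': at 3
pos 18 'a': at 4
pos 19 'c': at 5
pos 20 'a': at 6  → match P0@[15:20],P1@[17:20]
pos 21 'a': at 2 (fail-walked)
pos 22 'a': at 2 (fail-walked)
pos 23 'c': at 3
pos 24 'a': at 4
pos 25 'c': at 5
pos 26 'a': at 6  → match P0@[21:26],P1@[23:26]
pos 27 'a': at 2 (fail-walked)
pos 28 'a': at 2 (fail-walked)
pos 29 'c': at 3
pos 30 'a': at 4
pos 31 'c': at 5

Matches: [[3,4],[7,1],[13,0],[13,1],[20,0],[20,1],[26,0],[26,1]]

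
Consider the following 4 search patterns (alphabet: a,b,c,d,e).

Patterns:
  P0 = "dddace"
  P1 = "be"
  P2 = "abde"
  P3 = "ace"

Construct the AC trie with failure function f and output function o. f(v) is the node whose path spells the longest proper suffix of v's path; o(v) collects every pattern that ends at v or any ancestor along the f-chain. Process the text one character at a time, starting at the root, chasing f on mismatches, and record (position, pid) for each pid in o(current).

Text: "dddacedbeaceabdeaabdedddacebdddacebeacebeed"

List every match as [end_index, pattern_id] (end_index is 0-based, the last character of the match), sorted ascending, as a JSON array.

Build automaton:
Trie (insert patterns):
  n0 'ε': a→9 b→7 d→1
  n1 'd': d→2
  n2 'dd': d→3
  n3 'ddd': a→4
  n4 'ddda': c→5
  n5 'dddac': e→6
  n6 'dddace': ·  [P0 ends]
  n7 'b': e→8
  n8 'be': ·  [P1 ends]
  n9 'a': b→10 c→13
  n10 'ab': d→11
  n11 'abd': e→12
  n12 'abde': ·  [P2 ends]
  n13 'ac': e→14
  n14 'ace': ·  [P3 ends]

Failure links (BFS by depth):
  fail(1) 'd': from fail(0)=0 chase 'd': 0 ⇒ 0;  out=∅∪out(0)=∅
  fail(7) 'b': from fail(0)=0 chase 'b': 0 ⇒ 0;  out=∅∪out(0)=∅
  fail(9) 'a': from fail(0)=0 chase 'a': 0 ⇒ 0;  out=∅∪out(0)=∅
  fail(2) 'dd': from fail(1)=0 chase 'd': 0 ⇒ 1;  out=∅∪out(1)=∅
  fail(8) 'be': from fail(7)=0 chase 'e': 0 ⇒ 0;  out={1}∪out(0)={1}
  fail(10) 'ab': from fail(9)=0 chase 'b': 0 ⇒ 7;  out=∅∪out(7)=∅
  fail(13) 'ac': from fail(9)=0 chase 'c': 0 ⇒ 0;  out=∅∪out(0)=∅
  fail(3) 'ddd': from fail(2)=1 chase 'd': 1 ⇒ 2;  out=∅∪out(2)=∅
  fail(11) 'abd': from fail(10)=7 chase 'd': 7→0 ⇒ 1;  out=∅∪out(1)=∅
  fail(14) 'ace': from fail(13)=0 chase 'e': 0 ⇒ 0;  out={3}∪out(0)={3}
  fail(4) 'ddda': from fail(3)=2 chase 'a': 2→1→0 ⇒ 9;  out=∅∪out(9)=∅
  fail(12) 'abde': from fail(11)=1 chase 'e': 1→0 ⇒ 0;  out={2}∪out(0)={2}
  fail(5) 'dddac': from fail(4)=9 chase 'c': 9 ⇒ 13;  out=∅∪out(13)=∅
  fail(6) 'dddace': from fail(5)=13 chase 'e': 13 ⇒ 14;  out={0}∪out(14)={0,3}

Text stream:
pos 0 'd': at 1
pos 1 'd': at 2
pos 2 'd': at 3
pos 3 'a': at 4
pos 4 'c': at 5
pos 5 'e': at 6  ** P0@[0:5],P3@[3:5]
pos 6 'd': at 1 ·f
pos 7 'b': at 7 ·f
pos 8 'e': at 8  ** P1@[7:8]
pos 9 'a': at 9 ·f
pos 10 'c': at 13
pos 11 'e': at 14  ** P3@[9:11]
pos 12 'a': at 9 ·f
pos 13 'b': at 10
pos 14 'd': at 11
pos 15 'e': at 12  ** P2@[12:15]
pos 16 'a': at 9 ·f
pos 17 'a': at 9 ·f
pos 18 'b': at 10
pos 19 'd': at 11
pos 20 'e': at 12  ** P2@[17:20]
pos 21 'd': at 1 ·f
pos 22 'd': at 2
pos 23 'd': at 3
pos 24 'a': at 4
pos 25 'c': at 5
pos 26 'e': at 6  ** P0@[21:26],P3@[24:26]
pos 27 'b': at 7 ·f
pos 28 'd': at 1 ·f
pos 29 'd': at 2
pos 30 'd': at 3
pos 31 'a': at 4
pos 32 'c': at 5
pos 33 'e': at 6  ** P0@[28:33],P3@[31:33]
pos 34 'b': at 7 ·f
pos 35 'e': at 8  ** P1@[34:35]
pos 36 'a': at 9 ·f
pos 37 'c': at 13
pos 38 'e': at 14  ** P3@[36:38]
pos 39 'b': at 7 ·f
pos 40 'e': at 8  ** P1@[39:40]
pos 41 'e': at 0 ·f
pos 42 'd': at 1

Matches: [[5,0],[5,3],[8,1],[11,3],[15,2],[20,2],[26,0],[26,3],[33,0],[33,3],[35,1],[38,3],[40,1]]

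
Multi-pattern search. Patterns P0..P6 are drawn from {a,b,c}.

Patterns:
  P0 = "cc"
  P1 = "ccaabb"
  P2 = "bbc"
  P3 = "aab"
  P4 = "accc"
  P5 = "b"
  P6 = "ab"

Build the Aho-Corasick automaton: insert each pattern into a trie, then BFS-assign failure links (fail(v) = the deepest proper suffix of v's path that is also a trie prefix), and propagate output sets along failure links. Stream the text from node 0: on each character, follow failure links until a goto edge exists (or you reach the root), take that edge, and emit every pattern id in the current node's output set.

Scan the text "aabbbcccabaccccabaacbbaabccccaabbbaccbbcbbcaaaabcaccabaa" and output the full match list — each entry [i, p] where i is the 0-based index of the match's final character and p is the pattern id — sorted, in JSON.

Build automaton:
Trie nodes:
  n0 'ε': a→10 b→7 c→1
  n1 'c': c→2
  n2 'cc': a→3  [P0 ends]
  n3 'cca': a→4
  n4 'ccaa': b→5
  n5 'ccaab': b→6
  n6 'ccaabb': ·  [P1 ends]
  n7 'b': b→8  [P5 ends]
  n8 'bb': c→9
  n9 'bbc': ·  [P2 ends]
  n10 'a': a→11 b→16 c→13
  n11 'aa': b→12
  n12 'aab': ·  [P3 ends]
  n13 'ac': c→14
  n14 'acc': c→15
  n15 'accc': ·  [P4 ends]
  n16 'ab': ·  [P6 ends]

Failure links (BFS by depth):
  fail(1) 'c': from fail(0)=0 chase 'c': 0 ⇒ 0;  out=∅∪out(0)=∅
  fail(7) 'b': from fail(0)=0 chase 'b': 0 ⇒ 0;  out={5}∪out(0)={5}
  fail(10) 'a': from fail(0)=0 chase 'a': 0 ⇒ 0;  out=∅∪out(0)=∅
  fail(2) 'cc': from fail(1)=0 chase 'c': 0 ⇒ 1;  out={0}∪out(1)={0}
  fail(8) 'bb': from fail(7)=0 chase 'b': 0 ⇒ 7;  out=∅∪out(7)={5}
  fail(11) 'aa': from fail(10)=0 chase 'a': 0 ⇒ 10;  out=∅∪out(10)=∅
  fail(13) 'ac': from fail(10)=0 chase 'c': 0 ⇒ 1;  out=∅∪out(1)=∅
  fail(16) 'ab': from fail(10)=0 chase 'b': 0 ⇒ 7;  out={6}∪out(7)={5,6}
  fail(3) 'cca': from fail(2)=1 chase 'a': 1→0 ⇒ 10;  out=∅∪out(10)=∅
  fail(9) 'bbc': from fail(8)=7 chase 'c': 7→0 ⇒ 1;  out={2}∪out(1)={2}
  fail(12) 'aab': from fail(11)=10 chase 'b': 10 ⇒ 16;  out={3}∪out(16)={3,5,6}
  fail(14) 'acc': from fail(13)=1 chase 'c': 1 ⇒ 2;  out=∅∪out(2)={0}
  fail(4) 'ccaa': from fail(3)=10 chase 'a': 10 ⇒ 11;  out=∅∪out(11)=∅
  fail(15) 'accc': from fail(14)=2 chase 'c': 2→1 ⇒ 2;  out={4}∪out(2)={0,4}
  fail(5) 'ccaab': from fail(4)=11 chase 'b': 11 ⇒ 12;  out=∅∪out(12)={3,5,6}
  fail(6) 'ccaabb': from fail(5)=12 chase 'b': 12→16→7 ⇒ 8;  out={1}∪out(8)={1,5}

Scan:
i=0 'a': node 0→10
i=1 'a': node 10→11
i=2 'b': node 11→12  ** P3@[0:2],P5@[2:2],P6@[1:2]
i=3 'b': node 12→8 (fail-walked)  ** P5@[3:3]
i=4 'b': node 8→8 (fail-walked)  ** P5@[4:4]
i=5 'c': node 8→9  ** P2@[3:5]
i=6 'c': node 9→2 (fail-walked)  ** P0@[5:6]
i=7 'c': node 2→2 (fail-walked)  ** P0@[6:7]
i=8 'a': node 2→3
i=9 'b': node 3→16 (fail-walked)  ** P5@[9:9],P6@[8:9]
i=10 'a': node 16→10 (fail-walked)
i=11 'c': node 10→13
i=12 'c': node 13→14  ** P0@[11:12]
i=13 'c': node 14→15  ** P0@[12:13],P4@[10:13]
i=14 'c': node 15→2 (fail-walked)  ** P0@[13:14]
i=15 'a': node 2→3
i=16 'b': node 3→16 (fail-walked)  ** P5@[16:16],P6@[15:16]
i=17 'a': node 16→10 (fail-walked)
i=18 'a': node 10→11
i=19 'c': node 11→13 (fail-walked)
i=20 'b': node 13→7 (fail-walked)  ** P5@[20:20]
i=21 'b': node 7→8  ** P5@[21:21]
i=22 'a': node 8→10 (fail-walked)
i=23 'a': node 10→11
i=24 'b': node 11→12  ** P3@[22:24],P5@[24:24],P6@[23:24]
i=25 'c': node 12→1 (fail-walked)
i=26 'c': node 1→2  ** P0@[25:26]
i=27 'c': node 2→2 (fail-walked)  ** P0@[26:27]
i=28 'c': node 2→2 (fail-walked)  ** P0@[27:28]
i=29 'a': node 2→3
i=30 'a': node 3→4
i=31 'b': node 4→5  ** P3@[29:31],P5@[31:31],P6@[30:31]
i=32 'b': node 5→6  ** P1@[27:32],P5@[32:32]
i=33 'b': node 6→8 (fail-walked)  ** P5@[33:33]
i=34 'a': node 8→10 (fail-walked)
i=35 'c': node 10→13
i=36 'c': node 13→14  ** P0@[35:36]
i=37 'b': node 14→7 (fail-walked)  ** P5@[37:37]
i=38 'b': node 7→8  ** P5@[38:38]
i=39 'c': node 8→9  ** P2@[37:39]
i=40 'b': node 9→7 (fail-walked)  ** P5@[40:40]
i=41 'b': node 7→8  ** P5@[41:41]
i=42 'c': node 8→9  ** P2@[40:42]
i=43 'a': node 9→10 (fail-walked)
i=44 'a': node 10→11
i=45 'a': node 11→11 (fail-walked)
i=46 'a': node 11→11 (fail-walked)
i=47 'b': node 11→12  ** P3@[45:47],P5@[47:47],P6@[46:47]
i=48 'c': node 12→1 (fail-walked)
i=49 'a': node 1→10 (fail-walked)
i=50 'c': node 10→13
i=51 'c': node 13→14  ** P0@[50:51]
i=52 'a': node 14→3 (fail-walked)
i=53 'b': node 3→16 (fail-walked)  ** P5@[53:53],P6@[52:53]
i=54 'a': node 16→10 (fail-walked)
i=55 'a': node 10→11

Result: [[2,3],[2,5],[2,6],[3,5],[4,5],[5,2],[6,0],[7,0],[9,5],[9,6],[12,0],[13,0],[13,4],[14,0],[16,5],[16,6],[20,5],[21,5],[24,3],[24,5],[24,6],[26,0],[27,0],[28,0],[31,3],[31,5],[31,6],[32,1],[32,5],[33,5],[36,0],[37,5],[38,5],[39,2],[40,5],[41,5],[42,2],[47,3],[47,5],[47,6],[51,0],[53,5],[53,6]]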